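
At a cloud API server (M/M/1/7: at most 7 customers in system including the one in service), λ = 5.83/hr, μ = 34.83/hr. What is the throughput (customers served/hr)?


ρ = 0.1674; P_K = (1−ρ)ρ^7/(1−ρ^8) = 0.000003065
λ_eff = λ(1 − P_K) = 5.83·(1 − 0.000003065) = 5.83·0.999997 = 5.8300 /hr

Final: 5.8300 /hr


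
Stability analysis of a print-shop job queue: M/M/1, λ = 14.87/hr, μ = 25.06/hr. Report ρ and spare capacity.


Total capacity cμ = 1·25.06 = 25.06/hr
ρ = λ/(cμ) = 14.87/25.06 = 0.5934
Stable ⇔ ρ < 1: YES
Spare capacity = cμ − λ = 25.06 − 14.87 = 10.19/hr

Final: ρ = 0.5934; stable; margin = 10.19/hr


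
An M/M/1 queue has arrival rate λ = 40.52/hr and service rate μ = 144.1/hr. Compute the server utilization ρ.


ρ = λ/μ = 40.52/144.1 = 0.2812

Final: 0.2812


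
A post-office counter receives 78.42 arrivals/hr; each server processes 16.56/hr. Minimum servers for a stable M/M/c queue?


Stability requires cμ > λ ⇔ c > λ/μ.
λ/μ = 78.42/16.56 = 4.7355
Minimum integer c = ⌊4.7355⌋ + 1 = 5
Check: 5·16.56 = 82.80 > 78.42, while 4·16.56 = 66.24 ≤ 78.42

Final: 5 servers


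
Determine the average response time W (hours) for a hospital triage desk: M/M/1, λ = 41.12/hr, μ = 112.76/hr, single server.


W = 1/(μ−λ) = 1/(112.76 − 41.12) = 1/71.64 = 0.01396 hr

Final: 0.01396 hr


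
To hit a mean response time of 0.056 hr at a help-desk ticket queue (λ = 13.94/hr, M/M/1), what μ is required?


W = 1/(μ−λ) ⇒ μ − λ = 1/W = 1/0.056 = 17.8571
μ = λ + 1/W = 13.94 + 17.8571 = 31.7971 per hr

Final: 31.7971 /hr


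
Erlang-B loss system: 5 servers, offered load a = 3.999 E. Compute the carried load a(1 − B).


B(5,3.999) = 0.198977 (Erlang-B)
Carried load = a(1 − B) = 3.999·(1 − 0.198977) = 3.999·0.801023 = 3.2033 E

Final: 3.2033 Erlangs


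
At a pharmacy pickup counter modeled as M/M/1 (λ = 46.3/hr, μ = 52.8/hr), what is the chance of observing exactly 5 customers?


ρ = 46.3/52.8 = 0.8769
P_n = (1−ρ)·ρ^n = (1 − 0.8769)·0.8769^5 = 0.1231·0.518484 = 0.063829

Final: 0.063829


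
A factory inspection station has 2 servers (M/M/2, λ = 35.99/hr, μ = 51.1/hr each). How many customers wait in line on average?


a = λ/μ = 0.7043; ρ = a/2 = 0.3522
P₀ = 0.479123
Lq = P₀·a^c·ρ / (c!·(1−ρ)²) = 0.479123·0.49605·0.3522/(2·0.41971)
= 0.09971

Final: 0.09971


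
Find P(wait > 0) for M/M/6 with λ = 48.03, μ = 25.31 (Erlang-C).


a = λ/μ = 1.8977; ρ = a/6 = 0.3163
P₀ = 0.149757 (from M/M/c formula)
C(c,a) = [a^c/(c!(1−ρ))]·P₀ = [46.70062/(720·0.6837)]·0.149757
= 0.09487·0.149757 = 0.014207

Final: 0.014207


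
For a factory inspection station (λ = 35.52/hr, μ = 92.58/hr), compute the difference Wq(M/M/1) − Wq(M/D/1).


ρ = 35.52/92.58 = 0.3837
Wq(M/M/1) = ρ/(μ−λ) = 0.3837/57.06 = 0.006724 hr
Wq(M/D/1) = ρ/(2(μ−λ)) = 0.003362 hr
Savings = 0.006724 − 0.003362 = 0.003362 hr

Final: 0.003362 hr


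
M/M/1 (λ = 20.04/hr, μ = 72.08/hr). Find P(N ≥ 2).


ρ = 20.04/72.08 = 0.2780
P(N ≥ n) = ρ^n = 0.2780^2 = 0.077298

Final: 0.077298


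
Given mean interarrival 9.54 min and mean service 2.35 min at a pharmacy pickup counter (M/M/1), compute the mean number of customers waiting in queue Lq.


λ = 60/9.54 = 6.2893 /hr
μ = 60/2.35 = 25.5319 /hr
ρ = λ/μ = 6.2893/25.5319 = 0.2463
Lq = ρ²/(1−ρ) = 0.06068/0.7537 = 0.08051

Final: 0.08051


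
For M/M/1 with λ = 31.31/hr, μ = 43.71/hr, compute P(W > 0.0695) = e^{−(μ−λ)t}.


W ~ Exponential(μ−λ) for M/M/1.
μ − λ = 43.71 − 31.31 = 12.4000
P(W > t) = e^{−(μ−λ)t} = e^{−0.8618} = 0.422401

Final: 0.422401


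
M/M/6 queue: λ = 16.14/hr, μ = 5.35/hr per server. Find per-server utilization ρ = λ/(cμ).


ρ = λ/(cμ) = 16.14/(6·5.35) = 16.14/32.10 = 0.5028

Final: 0.5028


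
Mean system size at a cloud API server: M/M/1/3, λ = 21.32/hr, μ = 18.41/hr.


ρ = 21.32/18.41 = 1.1581
L = ρ[1 − (K+1)ρ^K + Kρ^(K+1)] / [(1−ρ)(1−ρ^(K+1))]
Numerator: 1.1581·(1 − 4·1.553103 + 3·1.798596) = 0.212362
Denominator: (-0.1581)·(-0.798596) = 0.126231
L = 0.212362/0.126231 = 1.6823

Final: 1.6823


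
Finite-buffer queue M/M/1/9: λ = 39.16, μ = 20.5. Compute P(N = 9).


ρ = λ/μ = 39.16/20.5 = 1.9102
P_K = (1−ρ)ρ^K/(1−ρ^(K+1)) = (-0.9102·338.687680)/(1 − 646.976075)
= -308.288395/-645.976075 = 0.477244

Final: 0.477244


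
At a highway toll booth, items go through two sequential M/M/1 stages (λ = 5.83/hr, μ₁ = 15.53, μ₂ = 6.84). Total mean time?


Each node sees arrival rate λ = 5.83/hr (tandem ⇒ throughput preserved).
W₁ = 1/(μ₁−λ) = 1/(15.53−5.83) = 0.10309 hr
W₂ = 1/(μ₂−λ) = 1/(6.84−5.83) = 0.99010 hr
W_total = W₁ + W₂ = 0.10309 + 0.99010 = 1.09319 hr

Final: 1.09319 hr


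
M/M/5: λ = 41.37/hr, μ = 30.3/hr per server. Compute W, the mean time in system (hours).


a = 1.3653; ρ = 0.2731; P₀ = 0.255048
Lq = P₀·a^c·ρ/(c!(1−ρ)²) = 0.005211
Wq = Lq/λ = 0.005211/41.37 = 0.0001260 hr
W = Wq + 1/μ = 0.0001260 + 0.03300 = 0.03313 hr

Final: 0.03313 hr


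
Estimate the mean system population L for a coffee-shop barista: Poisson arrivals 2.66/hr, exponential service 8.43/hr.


ρ = λ/μ = 2.66/8.43 = 0.3155
L = ρ/(1−ρ) = 0.3155/(1 − 0.3155) = 0.3155/0.6845 = 0.4610

Final: 0.4610


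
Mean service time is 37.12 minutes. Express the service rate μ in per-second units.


μ = 1/(service time) in consistent units.
1 second = 0.0166667 min, so μ = 0.0166667/37.12 = 0.0004490 per second

Final: 0.0004490 /sec


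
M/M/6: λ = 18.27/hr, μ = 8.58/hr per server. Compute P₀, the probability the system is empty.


a = λ/μ = 18.27/8.58 = 2.1294; ρ = a/c = 0.3549
Σ_{k=0}^{5} a^k/k! (terms k=0..5) = 1.00000 + 2.12937 + 2.26711 + 1.60917 + 0.85663 + 0.36482 = 8.22710
Tail: a^6/(6!(1−ρ)) = 93.21967/(720·0.6451) = 0.20070
P₀ = 1/(8.22710 + 0.20070) = 1/8.42780 = 0.118655

Final: 0.118655


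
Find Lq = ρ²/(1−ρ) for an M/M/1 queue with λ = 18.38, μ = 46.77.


ρ = 18.38/46.77 = 0.3930
Lq = ρ²/(1−ρ) = 0.1544/0.6070 = 0.2544

Final: 0.2544


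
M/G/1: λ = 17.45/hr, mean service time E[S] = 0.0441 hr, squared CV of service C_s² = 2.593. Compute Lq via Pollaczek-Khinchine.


ρ = λ·E[S] = 17.45·0.0441 = 0.7695
Lq = ρ²(1+C_s²)/(2(1−ρ)) = 0.5922·(1+2.593)/(2·0.2305)
= 0.5922·3.5930/0.4609 = 4.61646

Final: 4.61646


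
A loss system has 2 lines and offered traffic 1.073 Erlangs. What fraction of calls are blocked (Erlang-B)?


B(c,a) = (a^c/c!) / Σ_{k=0}^{c} a^k/k!
a^2/2! = 0.575664
Σ terms (k=0..2): 1.00000 + 1.07300 + 0.57566 = 2.648664
B = 0.575664/2.648664 = 0.217341

Final: 0.217341


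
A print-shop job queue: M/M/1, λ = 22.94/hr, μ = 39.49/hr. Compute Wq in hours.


ρ = 22.94/39.49 = 0.5809
Wq = ρ/(μ−λ) = 0.5809/(39.49 − 22.94) = 0.5809/16.55 = 0.03510 hr

Final: 0.03510 hr


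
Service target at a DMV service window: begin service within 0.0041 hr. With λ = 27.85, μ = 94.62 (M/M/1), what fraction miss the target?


ρ = 27.85/94.62 = 0.2943
P(Wq > t) = ρ·e^{−(μ−λ)t} = 0.2943·e^{−0.2738}
= 0.2943·0.760517 = 0.223847

Final: 0.223847


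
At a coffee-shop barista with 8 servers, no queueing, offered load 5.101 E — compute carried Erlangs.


B(8,5.101) = 0.074850 (Erlang-B)
Carried load = a(1 − B) = 5.101·(1 − 0.074850) = 5.101·0.925150 = 4.7192 E

Final: 4.7192 Erlangs


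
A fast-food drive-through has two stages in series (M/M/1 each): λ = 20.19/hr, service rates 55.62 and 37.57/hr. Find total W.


Each node sees arrival rate λ = 20.19/hr (tandem ⇒ throughput preserved).
W₁ = 1/(μ₁−λ) = 1/(55.62−20.19) = 0.02822 hr
W₂ = 1/(μ₂−λ) = 1/(37.57−20.19) = 0.05754 hr
W_total = W₁ + W₂ = 0.02822 + 0.05754 = 0.08576 hr

Final: 0.08576 hr


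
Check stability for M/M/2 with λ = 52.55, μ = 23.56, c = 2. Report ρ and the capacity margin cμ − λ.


Total capacity cμ = 2·23.56 = 47.12/hr
ρ = λ/(cμ) = 52.55/47.12 = 1.1152
Stable ⇔ ρ < 1: NO
Spare capacity = cμ − λ = 47.12 − 52.55 = -5.43/hr

Final: ρ = 1.1152; unstable; margin = -5.43/hr


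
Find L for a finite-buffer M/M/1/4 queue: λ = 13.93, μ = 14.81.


ρ = 13.93/14.81 = 0.9406
L = ρ[1 − (K+1)ρ^K + Kρ^(K+1)] / [(1−ρ)(1−ρ^(K+1))]
Numerator: 0.9406·(1 − 5·0.782680 + 4·0.736174) = 0.029435
Denominator: (0.05942)·(0.263826) = 0.015676
L = 0.029435/0.015676 = 1.8777

Final: 1.8777


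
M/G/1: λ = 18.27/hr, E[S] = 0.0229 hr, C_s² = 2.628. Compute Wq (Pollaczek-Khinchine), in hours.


ρ = λ·E[S] = 18.27·0.0229 = 0.4184
E[S²] = E[S]²(1+C_s²) = 0.0229²·(1+2.628) = 0.001903
Wq = λ·E[S²]/(2(1−ρ)) = 18.27·0.001903/(2·0.5816) = 0.02988 hr

Final: 0.02988 hr


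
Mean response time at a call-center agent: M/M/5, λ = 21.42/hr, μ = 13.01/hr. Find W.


a = 1.6464; ρ = 0.3293; P₀ = 0.192230
Lq = P₀·a^c·ρ/(c!(1−ρ)²) = 0.01419
Wq = Lq/λ = 0.01419/21.42 = 0.0006623 hr
W = Wq + 1/μ = 0.0006623 + 0.07686 = 0.07753 hr

Final: 0.07753 hr


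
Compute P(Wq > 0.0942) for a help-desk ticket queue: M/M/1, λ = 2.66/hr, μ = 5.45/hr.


ρ = 2.66/5.45 = 0.4881
P(Wq > t) = ρ·e^{−(μ−λ)t} = 0.4881·e^{−0.2628}
= 0.4881·0.768882 = 0.375271

Final: 0.375271


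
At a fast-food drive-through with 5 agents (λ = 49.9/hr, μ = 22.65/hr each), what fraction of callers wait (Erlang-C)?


a = λ/μ = 2.2031; ρ = a/5 = 0.4406
P₀ = 0.109090 (from M/M/c formula)
C(c,a) = [a^c/(c!(1−ρ))]·P₀ = [51.89932/(120·0.5594)]·0.109090
= 0.77316·0.109090 = 0.084344

Final: 0.084344


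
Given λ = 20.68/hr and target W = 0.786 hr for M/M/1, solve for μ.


W = 1/(μ−λ) ⇒ μ − λ = 1/W = 1/0.786 = 1.2723
μ = λ + 1/W = 20.68 + 1.2723 = 21.9523 per hr

Final: 21.9523 /hr


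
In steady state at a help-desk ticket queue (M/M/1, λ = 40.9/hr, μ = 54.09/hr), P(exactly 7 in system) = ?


ρ = 40.9/54.09 = 0.7561
P_n = (1−ρ)·ρ^n = (1 − 0.7561)·0.7561^7 = 0.2439·0.141333 = 0.034465

Final: 0.034465


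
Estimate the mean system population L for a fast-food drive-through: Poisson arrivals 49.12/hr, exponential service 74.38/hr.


ρ = λ/μ = 49.12/74.38 = 0.6604
L = ρ/(1−ρ) = 0.6604/(1 − 0.6604) = 0.6604/0.3396 = 1.9446

Final: 1.9446


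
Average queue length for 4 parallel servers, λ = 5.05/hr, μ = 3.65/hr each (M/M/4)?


a = λ/μ = 1.3836; ρ = a/4 = 0.3459
P₀ = 0.249034
Lq = P₀·a^c·ρ / (c!·(1−ρ)²) = 0.249034·3.66433·0.3459/(24·0.42786)
= 0.03074

Final: 0.03074


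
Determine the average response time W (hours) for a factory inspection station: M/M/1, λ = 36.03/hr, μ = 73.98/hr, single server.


W = 1/(μ−λ) = 1/(73.98 − 36.03) = 1/37.95 = 0.02635 hr

Final: 0.02635 hr


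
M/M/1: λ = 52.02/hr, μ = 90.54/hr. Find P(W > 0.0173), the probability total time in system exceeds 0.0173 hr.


W ~ Exponential(μ−λ) for M/M/1.
μ − λ = 90.54 − 52.02 = 38.5200
P(W > t) = e^{−(μ−λ)t} = e^{−0.6664} = 0.513556

Final: 0.513556


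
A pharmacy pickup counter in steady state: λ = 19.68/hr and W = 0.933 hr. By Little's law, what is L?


L = λW = 19.68·0.933 = 18.3614

Final: 18.3614


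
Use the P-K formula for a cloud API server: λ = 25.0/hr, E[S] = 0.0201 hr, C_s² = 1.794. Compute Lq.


ρ = λ·E[S] = 25.0·0.0201 = 0.5025
Lq = ρ²(1+C_s²)/(2(1−ρ)) = 0.2525·(1+1.794)/(2·0.4975)
= 0.2525·2.7940/0.9950 = 0.70905

Final: 0.70905


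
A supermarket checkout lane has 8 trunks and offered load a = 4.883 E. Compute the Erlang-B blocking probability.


B(c,a) = (a^c/c!) / Σ_{k=0}^{c} a^k/k!
a^8/8! = 8.016287
Σ terms (k=0..8): 1.00000 + 4.88300 + 11.92184 + 19.40479 + 23.68840 + 23.13409 + 18.82729 + 13.13338 + 8.01629 = 124.009077
B = 8.016287/124.009077 = 0.064643

Final: 0.064643


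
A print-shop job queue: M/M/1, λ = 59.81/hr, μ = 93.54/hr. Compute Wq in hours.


ρ = 59.81/93.54 = 0.6394
Wq = ρ/(μ−λ) = 0.6394/(93.54 − 59.81) = 0.6394/33.73 = 0.01896 hr

Final: 0.01896 hr


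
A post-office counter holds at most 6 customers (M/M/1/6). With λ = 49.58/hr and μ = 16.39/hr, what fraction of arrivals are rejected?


ρ = λ/μ = 49.58/16.39 = 3.0250
P_K = (1−ρ)ρ^K/(1−ρ^(K+1)) = (-2.0250·766.241047)/(1 − 2317.890855)
= -1551.649808/-2316.890855 = 0.669712

Final: 0.669712


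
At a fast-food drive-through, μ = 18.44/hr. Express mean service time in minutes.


Mean service time = 1/μ = 1/18.44 hour = 0.05423 hour
In minutes: 0.05423 × 60 = 3.2538 min

Final: 3.2538 min


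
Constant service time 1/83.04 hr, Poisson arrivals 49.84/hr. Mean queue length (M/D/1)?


ρ = 49.84/83.04 = 0.6002
M/D/1: Lq = ρ²/(2(1−ρ)) = 0.3602/(2·0.3998) = 0.45051

Final: 0.45051


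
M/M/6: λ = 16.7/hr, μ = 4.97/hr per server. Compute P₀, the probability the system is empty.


a = λ/μ = 16.7/4.97 = 3.3602; ρ = a/c = 0.5600
Σ_{k=0}^{5} a^k/k! (terms k=0..5) = 1.00000 + 3.36016 + 5.64534 + 6.32308 + 5.31165 + 3.56960 = 25.20983
Tail: a^6/(6!(1−ρ)) = 1439.33039/(720·0.4400) = 4.54362
P₀ = 1/(25.20983 + 4.54362) = 1/29.75345 = 0.033610

Final: 0.033610


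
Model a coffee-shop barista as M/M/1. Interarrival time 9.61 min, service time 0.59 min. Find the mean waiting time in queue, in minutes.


λ = 60/9.61 = 6.2435 /hr
μ = 60/0.59 = 101.6949 /hr
ρ = λ/μ = 6.2435/101.6949 = 0.06139
Wq = ρ/(μ−λ) = 0.06139/(101.6949−6.2435) = 0.0006432 hr
In minutes: 0.0006432·60 = 0.03859 min

Final: 0.03859 min


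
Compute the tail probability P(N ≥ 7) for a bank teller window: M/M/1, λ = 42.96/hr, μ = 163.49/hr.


ρ = 42.96/163.49 = 0.2628
P(N ≥ n) = ρ^n = 0.2628^7 = 0.00008650

Final: 0.00008650


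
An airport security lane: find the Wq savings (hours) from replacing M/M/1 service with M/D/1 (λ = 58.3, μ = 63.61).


ρ = 58.3/63.61 = 0.9165
Wq(M/M/1) = ρ/(μ−λ) = 0.9165/5.31 = 0.17260 hr
Wq(M/D/1) = ρ/(2(μ−λ)) = 0.08630 hr
Savings = 0.17260 − 0.08630 = 0.08630 hr

Final: 0.08630 hr


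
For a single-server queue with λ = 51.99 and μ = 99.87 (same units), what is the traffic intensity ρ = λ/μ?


ρ = λ/μ = 51.99/99.87 = 0.5206

Final: 0.5206


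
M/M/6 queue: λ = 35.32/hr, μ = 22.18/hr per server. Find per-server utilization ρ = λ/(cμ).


ρ = λ/(cμ) = 35.32/(6·22.18) = 35.32/133.08 = 0.2654

Final: 0.2654


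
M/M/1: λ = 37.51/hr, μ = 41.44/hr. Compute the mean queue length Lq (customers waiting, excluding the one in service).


ρ = 37.51/41.44 = 0.9052
Lq = ρ²/(1−ρ) = 0.8193/0.09484 = 8.6394

Final: 8.6394


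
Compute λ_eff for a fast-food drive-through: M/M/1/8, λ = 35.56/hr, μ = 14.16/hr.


ρ = 2.5113; P_K = (1−ρ)ρ^8/(1−ρ^9) = 0.601951
λ_eff = λ(1 − P_K) = 35.56·(1 − 0.601951) = 35.56·0.398049 = 14.1546 /hr

Final: 14.1546 /hr


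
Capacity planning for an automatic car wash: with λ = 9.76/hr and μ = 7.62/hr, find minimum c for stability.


Stability requires cμ > λ ⇔ c > λ/μ.
λ/μ = 9.76/7.62 = 1.2808
Minimum integer c = ⌊1.2808⌋ + 1 = 2
Check: 2·7.62 = 15.24 > 9.76, while 1·7.62 = 7.62 ≤ 9.76

Final: 2 servers


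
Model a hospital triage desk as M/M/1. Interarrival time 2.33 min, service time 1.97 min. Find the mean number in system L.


λ = 60/2.33 = 25.7511 /hr
μ = 60/1.97 = 30.4569 /hr
ρ = λ/μ = 25.7511/30.4569 = 0.8455
L = ρ/(1−ρ) = 0.8455/0.1545 = 5.4722

Final: 5.4722


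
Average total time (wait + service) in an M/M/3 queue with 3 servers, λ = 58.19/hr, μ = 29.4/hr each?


a = 1.9793; ρ = 0.6598; P₀ = 0.114469
Lq = P₀·a^c·ρ/(c!(1−ρ)²) = 0.84300
Wq = Lq/λ = 0.84300/58.19 = 0.01449 hr
W = Wq + 1/μ = 0.01449 + 0.03401 = 0.04850 hr

Final: 0.04850 hr


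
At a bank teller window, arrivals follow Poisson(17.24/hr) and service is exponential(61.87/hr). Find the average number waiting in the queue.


ρ = 17.24/61.87 = 0.2786
Lq = ρ²/(1−ρ) = 0.07765/0.7214 = 0.1076

Final: 0.1076


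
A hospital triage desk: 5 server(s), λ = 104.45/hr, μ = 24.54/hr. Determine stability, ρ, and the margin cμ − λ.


Total capacity cμ = 5·24.54 = 122.70/hr
ρ = λ/(cμ) = 104.45/122.70 = 0.8513
Stable ⇔ ρ < 1: YES
Spare capacity = cμ − λ = 122.70 − 104.45 = 18.25/hr

Final: ρ = 0.8513; stable; margin = 18.25/hr


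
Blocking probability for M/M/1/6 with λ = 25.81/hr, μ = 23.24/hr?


ρ = λ/μ = 25.81/23.24 = 1.1106
P_K = (1−ρ)ρ^K/(1−ρ^(K+1)) = (-0.1106·1.876339)/(1 − 2.083834)
= -0.207495/-1.083834 = 0.191446

Final: 0.191446


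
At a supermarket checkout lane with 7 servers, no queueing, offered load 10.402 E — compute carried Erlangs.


B(7,10.402) = 0.426531 (Erlang-B)
Carried load = a(1 − B) = 10.402·(1 − 0.426531) = 10.402·0.573469 = 5.9652 E

Final: 5.9652 Erlangs


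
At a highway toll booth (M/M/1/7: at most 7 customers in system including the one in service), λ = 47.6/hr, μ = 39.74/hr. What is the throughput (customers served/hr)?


ρ = 1.1978; P_K = (1−ρ)ρ^7/(1−ρ^8) = 0.216142
λ_eff = λ(1 − P_K) = 47.6·(1 − 0.216142) = 47.6·0.783858 = 37.3116 /hr

Final: 37.3116 /hr


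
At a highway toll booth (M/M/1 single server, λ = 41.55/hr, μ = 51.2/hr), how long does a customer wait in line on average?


ρ = 41.55/51.2 = 0.8115
Wq = ρ/(μ−λ) = 0.8115/(51.2 − 41.55) = 0.8115/9.65 = 0.08410 hr

Final: 0.08410 hr


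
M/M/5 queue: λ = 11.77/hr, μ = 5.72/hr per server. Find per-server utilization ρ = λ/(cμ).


ρ = λ/(cμ) = 11.77/(5·5.72) = 11.77/28.60 = 0.4115

Final: 0.4115


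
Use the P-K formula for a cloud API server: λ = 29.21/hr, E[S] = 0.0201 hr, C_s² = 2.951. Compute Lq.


ρ = λ·E[S] = 29.21·0.0201 = 0.5871
Lq = ρ²(1+C_s²)/(2(1−ρ)) = 0.3447·(1+2.951)/(2·0.4129)
= 0.3447·3.9510/0.8258 = 1.64934

Final: 1.64934


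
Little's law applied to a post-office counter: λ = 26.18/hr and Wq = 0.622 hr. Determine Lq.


Lq = λWq = 26.18·0.622 = 16.2840

Final: 16.2840


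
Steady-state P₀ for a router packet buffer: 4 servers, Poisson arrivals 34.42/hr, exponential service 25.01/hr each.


a = λ/μ = 34.42/25.01 = 1.3762; ρ = a/c = 0.3441
Σ_{k=0}^{3} a^k/k! (terms k=0..3) = 1.00000 + 1.37625 + 0.94703 + 0.43445 = 3.75773
Tail: a^4/(4!(1−ρ)) = 3.58747/(24·0.6559) = 0.22788
P₀ = 1/(3.75773 + 0.22788) = 1/3.98562 = 0.250902

Final: 0.250902


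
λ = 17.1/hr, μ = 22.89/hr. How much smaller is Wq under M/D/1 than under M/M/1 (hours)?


ρ = 17.1/22.89 = 0.7471
Wq(M/M/1) = ρ/(μ−λ) = 0.7471/5.79 = 0.12902 hr
Wq(M/D/1) = ρ/(2(μ−λ)) = 0.06451 hr
Savings = 0.12902 − 0.06451 = 0.06451 hr

Final: 0.06451 hr


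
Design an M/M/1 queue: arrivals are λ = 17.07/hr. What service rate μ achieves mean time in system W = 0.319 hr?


W = 1/(μ−λ) ⇒ μ − λ = 1/W = 1/0.319 = 3.1348
μ = λ + 1/W = 17.07 + 3.1348 = 20.2048 per hr

Final: 20.2048 /hr


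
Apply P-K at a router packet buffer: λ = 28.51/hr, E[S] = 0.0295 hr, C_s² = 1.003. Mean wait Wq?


ρ = λ·E[S] = 28.51·0.0295 = 0.8410
E[S²] = E[S]²(1+C_s²) = 0.0295²·(1+1.003) = 0.001743
Wq = λ·E[S²]/(2(1−ρ)) = 28.51·0.001743/(2·0.1590) = 0.15632 hr

Final: 0.15632 hr


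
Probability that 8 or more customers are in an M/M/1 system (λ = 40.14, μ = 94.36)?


ρ = 40.14/94.36 = 0.4254
P(N ≥ n) = ρ^n = 0.4254^8 = 0.001072

Final: 0.001072


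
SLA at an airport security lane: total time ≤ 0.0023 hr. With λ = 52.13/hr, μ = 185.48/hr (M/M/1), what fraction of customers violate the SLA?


W ~ Exponential(μ−λ) for M/M/1.
μ − λ = 185.48 − 52.13 = 133.3500
P(W > t) = e^{−(μ−λ)t} = e^{−0.3067} = 0.735868

Final: 0.735868


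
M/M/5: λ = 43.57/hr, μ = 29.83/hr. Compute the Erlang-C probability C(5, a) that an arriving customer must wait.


a = λ/μ = 1.4606; ρ = a/5 = 0.2921
P₀ = 0.231775 (from M/M/c formula)
C(c,a) = [a^c/(c!(1−ρ))]·P₀ = [6.64770/(120·0.7079)]·0.231775
= 0.07826·0.231775 = 0.018138

Final: 0.018138


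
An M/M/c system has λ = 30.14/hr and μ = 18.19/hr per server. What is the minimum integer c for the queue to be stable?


Stability requires cμ > λ ⇔ c > λ/μ.
λ/μ = 30.14/18.19 = 1.6570
Minimum integer c = ⌊1.6570⌋ + 1 = 2
Check: 2·18.19 = 36.38 > 30.14, while 1·18.19 = 18.19 ≤ 30.14

Final: 2 servers


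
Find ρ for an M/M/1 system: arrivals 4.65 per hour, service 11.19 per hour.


ρ = λ/μ = 4.65/11.19 = 0.4155

Final: 0.4155


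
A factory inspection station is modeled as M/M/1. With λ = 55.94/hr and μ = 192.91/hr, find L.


ρ = λ/μ = 55.94/192.91 = 0.2900
L = ρ/(1−ρ) = 0.2900/(1 − 0.2900) = 0.2900/0.7100 = 0.4084

Final: 0.4084


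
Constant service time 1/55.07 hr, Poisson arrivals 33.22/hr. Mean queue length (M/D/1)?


ρ = 33.22/55.07 = 0.6032
M/D/1: Lq = ρ²/(2(1−ρ)) = 0.3639/(2·0.3968) = 0.45857

Final: 0.45857


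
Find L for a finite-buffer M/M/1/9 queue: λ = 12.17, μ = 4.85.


ρ = 12.17/4.85 = 2.5093
L = ρ[1 − (K+1)ρ^K + Kρ^(K+1)] / [(1−ρ)(1−ρ^(K+1))]
Numerator: 2.5093·(1 − 10·3944.024069 + 9·9896.654211) = 124537.108554
Denominator: (-1.5093)·(-9895.654211) = 14935.296665
L = 124537.108554/14935.296665 = 8.3384

Final: 8.3384


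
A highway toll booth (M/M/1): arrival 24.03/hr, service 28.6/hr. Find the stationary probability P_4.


ρ = 24.03/28.6 = 0.8402
P_n = (1−ρ)·ρ^n = (1 − 0.8402)·0.8402^4 = 0.1598·0.498369 = 0.079634

Final: 0.079634


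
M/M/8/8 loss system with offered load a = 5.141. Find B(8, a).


B(c,a) = (a^c/c!) / Σ_{k=0}^{c} a^k/k!
a^8/8! = 12.102088
Σ terms (k=0..8): 1.00000 + 5.14100 + 13.21494 + 22.64600 + 29.10578 + 29.92656 + 25.64207 + 18.83227 + 12.10209 = 157.610709
B = 12.102088/157.610709 = 0.076785

Final: 0.076785


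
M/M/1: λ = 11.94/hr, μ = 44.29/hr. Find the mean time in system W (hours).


W = 1/(μ−λ) = 1/(44.29 − 11.94) = 1/32.35 = 0.03091 hr

Final: 0.03091 hr


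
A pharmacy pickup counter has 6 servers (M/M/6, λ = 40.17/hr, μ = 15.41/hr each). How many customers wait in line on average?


a = λ/μ = 2.6067; ρ = a/6 = 0.4345
P₀ = 0.073239
Lq = P₀·a^c·ρ / (c!·(1−ρ)²) = 0.073239·313.75825·0.4345/(720·0.31984)
= 0.04335

Final: 0.04335


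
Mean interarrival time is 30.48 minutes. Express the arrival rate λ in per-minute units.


λ = 1/(interarrival time) in consistent units.
1 minute = 1 min, so λ = 1/30.48 = 0.03281 per minute

Final: 0.03281 /min


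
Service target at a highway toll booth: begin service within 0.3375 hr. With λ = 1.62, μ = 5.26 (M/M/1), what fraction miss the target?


ρ = 1.62/5.26 = 0.3080
P(Wq > t) = ρ·e^{−(μ−λ)t} = 0.3080·e^{−1.2285}
= 0.3080·0.292731 = 0.090157

Final: 0.090157


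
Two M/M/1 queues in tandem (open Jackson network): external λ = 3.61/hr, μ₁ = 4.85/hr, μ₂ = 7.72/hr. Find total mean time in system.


Each node sees arrival rate λ = 3.61/hr (tandem ⇒ throughput preserved).
W₁ = 1/(μ₁−λ) = 1/(4.85−3.61) = 0.80645 hr
W₂ = 1/(μ₂−λ) = 1/(7.72−3.61) = 0.24331 hr
W_total = W₁ + W₂ = 0.80645 + 0.24331 = 1.04976 hr

Final: 1.04976 hr


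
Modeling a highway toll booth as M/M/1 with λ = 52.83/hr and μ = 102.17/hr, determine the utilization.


ρ = λ/μ = 52.83/102.17 = 0.5171

Final: 0.5171


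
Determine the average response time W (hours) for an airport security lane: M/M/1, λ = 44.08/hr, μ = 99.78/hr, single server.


W = 1/(μ−λ) = 1/(99.78 − 44.08) = 1/55.70 = 0.01795 hr

Final: 0.01795 hr


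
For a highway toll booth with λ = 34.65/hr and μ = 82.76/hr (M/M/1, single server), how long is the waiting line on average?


ρ = 34.65/82.76 = 0.4187
Lq = ρ²/(1−ρ) = 0.1753/0.5813 = 0.3015

Final: 0.3015


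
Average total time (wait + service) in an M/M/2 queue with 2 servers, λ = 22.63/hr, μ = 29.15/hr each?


a = 0.7763; ρ = 0.3882; P₀ = 0.440751
Lq = P₀·a^c·ρ/(c!(1−ρ)²) = 0.13772
Wq = Lq/λ = 0.13772/22.63 = 0.006086 hr
W = Wq + 1/μ = 0.006086 + 0.03431 = 0.04039 hr

Final: 0.04039 hr


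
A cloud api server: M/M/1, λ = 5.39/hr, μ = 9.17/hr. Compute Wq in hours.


ρ = 5.39/9.17 = 0.5878
Wq = ρ/(μ−λ) = 0.5878/(9.17 − 5.39) = 0.5878/3.78 = 0.1555 hr

Final: 0.1555 hr


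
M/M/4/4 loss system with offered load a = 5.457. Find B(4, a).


B(c,a) = (a^c/c!) / Σ_{k=0}^{c} a^k/k!
a^4/4! = 36.949160
Σ terms (k=0..4): 1.00000 + 5.45700 + 14.88942 + 27.08386 + 36.94916 = 85.379448
B = 36.949160/85.379448 = 0.432764

Final: 0.432764


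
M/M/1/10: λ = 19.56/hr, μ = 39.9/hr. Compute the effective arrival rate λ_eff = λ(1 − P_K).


ρ = 0.4902; P_K = (1−ρ)ρ^10/(1−ρ^11) = 0.0004088
λ_eff = λ(1 − P_K) = 19.56·(1 − 0.0004088) = 19.56·0.999591 = 19.5520 /hr

Final: 19.5520 /hr


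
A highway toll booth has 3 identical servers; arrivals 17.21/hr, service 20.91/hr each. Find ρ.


ρ = λ/(cμ) = 17.21/(3·20.91) = 17.21/62.73 = 0.2744

Final: 0.2744


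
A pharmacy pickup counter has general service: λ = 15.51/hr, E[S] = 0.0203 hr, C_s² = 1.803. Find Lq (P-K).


ρ = λ·E[S] = 15.51·0.0203 = 0.3149
Lq = ρ²(1+C_s²)/(2(1−ρ)) = 0.09913·(1+1.803)/(2·0.6851)
= 0.09913·2.8030/1.3703 = 0.20278

Final: 0.20278


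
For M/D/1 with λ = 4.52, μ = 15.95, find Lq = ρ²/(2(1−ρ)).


ρ = 4.52/15.95 = 0.2834
M/D/1: Lq = ρ²/(2(1−ρ)) = 0.08031/(2·0.7166) = 0.05603

Final: 0.05603


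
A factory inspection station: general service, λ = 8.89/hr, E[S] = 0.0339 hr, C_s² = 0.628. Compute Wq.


ρ = λ·E[S] = 8.89·0.0339 = 0.3014
E[S²] = E[S]²(1+C_s²) = 0.0339²·(1+0.628) = 0.001871
Wq = λ·E[S²]/(2(1−ρ)) = 8.89·0.001871/(2·0.6986) = 0.01190 hr

Final: 0.01190 hr


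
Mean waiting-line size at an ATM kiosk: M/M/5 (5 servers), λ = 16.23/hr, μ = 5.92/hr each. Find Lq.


a = λ/μ = 2.7416; ρ = a/5 = 0.5483
P₀ = 0.061938
Lq = P₀·a^c·ρ / (c!·(1−ρ)²) = 0.061938·154.87598·0.5483/(120·0.20402)
= 0.21484

Final: 0.21484


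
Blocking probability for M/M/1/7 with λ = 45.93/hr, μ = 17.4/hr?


ρ = λ/μ = 45.93/17.4 = 2.6397
P_K = (1−ρ)ρ^K/(1−ρ^(K+1)) = (-1.6397·892.956658)/(1 − 2357.097662)
= -1464.141004/-2356.097662 = 0.621426

Final: 0.621426


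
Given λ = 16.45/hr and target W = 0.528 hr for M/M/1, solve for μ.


W = 1/(μ−λ) ⇒ μ − λ = 1/W = 1/0.528 = 1.8939
μ = λ + 1/W = 16.45 + 1.8939 = 18.3439 per hr

Final: 18.3439 /hr


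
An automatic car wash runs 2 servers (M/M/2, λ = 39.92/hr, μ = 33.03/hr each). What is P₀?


a = λ/μ = 39.92/33.03 = 1.2086; ρ = a/c = 0.6043
Σ_{k=0}^{1} a^k/k! (terms k=0..1) = 1.00000 + 1.20860 = 2.20860
Tail: a^2/(2!(1−ρ)) = 1.46071/(2·0.3957) = 1.84572
P₀ = 1/(2.20860 + 1.84572) = 1/4.05432 = 0.246650

Final: 0.246650


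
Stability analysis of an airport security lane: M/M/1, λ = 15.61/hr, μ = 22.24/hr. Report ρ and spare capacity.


Total capacity cμ = 1·22.24 = 22.24/hr
ρ = λ/(cμ) = 15.61/22.24 = 0.7019
Stable ⇔ ρ < 1: YES
Spare capacity = cμ − λ = 22.24 − 15.61 = 6.63/hr

Final: ρ = 0.7019; stable; margin = 6.63/hr


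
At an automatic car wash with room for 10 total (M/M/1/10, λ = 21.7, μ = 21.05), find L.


ρ = 21.7/21.05 = 1.0309
L = ρ[1 − (K+1)ρ^K + Kρ^(K+1)] / [(1−ρ)(1−ρ^(K+1))]
Numerator: 1.0309·(1 − 11·1.355428 + 10·1.397282) = 0.065062
Denominator: (-0.03088)·(-0.397282) = 0.012268
L = 0.065062/0.012268 = 5.3035

Final: 5.3035


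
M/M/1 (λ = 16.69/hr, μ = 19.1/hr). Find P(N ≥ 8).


ρ = 16.69/19.1 = 0.8738
P(N ≥ n) = ρ^n = 0.8738^8 = 0.339926

Final: 0.339926


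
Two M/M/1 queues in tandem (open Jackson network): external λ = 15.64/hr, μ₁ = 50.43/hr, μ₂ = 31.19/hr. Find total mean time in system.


Each node sees arrival rate λ = 15.64/hr (tandem ⇒ throughput preserved).
W₁ = 1/(μ₁−λ) = 1/(50.43−15.64) = 0.02874 hr
W₂ = 1/(μ₂−λ) = 1/(31.19−15.64) = 0.06431 hr
W_total = W₁ + W₂ = 0.02874 + 0.06431 = 0.09305 hr

Final: 0.09305 hr


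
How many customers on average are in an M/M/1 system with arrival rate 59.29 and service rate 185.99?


ρ = λ/μ = 59.29/185.99 = 0.3188
L = ρ/(1−ρ) = 0.3188/(1 − 0.3188) = 0.3188/0.6812 = 0.4680

Final: 0.4680


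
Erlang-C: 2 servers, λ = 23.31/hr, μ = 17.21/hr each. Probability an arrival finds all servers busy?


a = λ/μ = 1.3544; ρ = a/2 = 0.6772
P₀ = 0.192448 (from M/M/c formula)
C(c,a) = [a^c/(c!(1−ρ))]·P₀ = [1.83452/(2·0.3228)]·0.192448
= 2.84177·0.192448 = 0.546893

Final: 0.546893


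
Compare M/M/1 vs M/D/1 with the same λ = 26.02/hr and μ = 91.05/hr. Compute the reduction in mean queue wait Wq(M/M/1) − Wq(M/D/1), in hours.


ρ = 26.02/91.05 = 0.2858
Wq(M/M/1) = ρ/(μ−λ) = 0.2858/65.03 = 0.004395 hr
Wq(M/D/1) = ρ/(2(μ−λ)) = 0.002197 hr
Savings = 0.004395 − 0.002197 = 0.002197 hr

Final: 0.002197 hr


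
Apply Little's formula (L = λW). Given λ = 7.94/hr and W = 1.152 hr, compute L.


L = λW = 7.94·1.152 = 9.1469

Final: 9.1469


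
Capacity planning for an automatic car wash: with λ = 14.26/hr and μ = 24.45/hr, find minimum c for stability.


Stability requires cμ > λ ⇔ c > λ/μ.
λ/μ = 14.26/24.45 = 0.5832
Minimum integer c = ⌊0.5832⌋ + 1 = 1
Check: 1·24.45 = 24.45 > 14.26, while 0·24.45 = 0.00 ≤ 14.26

Final: 1 servers


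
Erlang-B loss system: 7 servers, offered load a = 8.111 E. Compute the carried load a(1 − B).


B(7,8.111) = 0.314393 (Erlang-B)
Carried load = a(1 − B) = 8.111·(1 − 0.314393) = 8.111·0.685607 = 5.5610 E

Final: 5.5610 Erlangs


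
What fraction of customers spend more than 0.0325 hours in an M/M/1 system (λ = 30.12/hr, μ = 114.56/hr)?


W ~ Exponential(μ−λ) for M/M/1.
μ − λ = 114.56 − 30.12 = 84.4400
P(W > t) = e^{−(μ−λ)t} = e^{−2.7443} = 0.064293

Final: 0.064293


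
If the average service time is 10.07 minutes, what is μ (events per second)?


μ = 1/(service time) in consistent units.
1 second = 0.0166667 min, so μ = 0.0166667/10.07 = 0.001655 per second

Final: 0.001655 /sec


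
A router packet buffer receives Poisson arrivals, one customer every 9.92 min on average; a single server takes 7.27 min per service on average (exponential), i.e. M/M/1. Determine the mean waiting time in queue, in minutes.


λ = 60/9.92 = 6.0484 /hr
μ = 60/7.27 = 8.2531 /hr
ρ = λ/μ = 6.0484/8.2531 = 0.7329
Wq = ρ/(μ−λ) = 0.7329/(8.2531−6.0484) = 0.33241 hr
In minutes: 0.33241·60 = 19.944 min

Final: 19.944 min


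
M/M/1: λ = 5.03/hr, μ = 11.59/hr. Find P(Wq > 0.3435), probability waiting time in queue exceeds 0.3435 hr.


ρ = 5.03/11.59 = 0.4340
P(Wq > t) = ρ·e^{−(μ−λ)t} = 0.4340·e^{−2.2534}
= 0.4340·0.105046 = 0.045589

Final: 0.045589


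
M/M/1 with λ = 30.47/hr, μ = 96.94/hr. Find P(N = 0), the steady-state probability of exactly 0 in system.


ρ = 30.47/96.94 = 0.3143
P_n = (1−ρ)·ρ^n = (1 − 0.3143)·0.3143^0 = 0.6857·1.000000 = 0.685682

Final: 0.685682


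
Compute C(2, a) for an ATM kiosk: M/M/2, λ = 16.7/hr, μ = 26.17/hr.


a = λ/μ = 0.6381; ρ = a/2 = 0.3191
P₀ = 0.516222 (from M/M/c formula)
C(c,a) = [a^c/(c!(1−ρ))]·P₀ = [0.40722/(2·0.6809)]·0.516222
= 0.29901·0.516222 = 0.154358

Final: 0.154358


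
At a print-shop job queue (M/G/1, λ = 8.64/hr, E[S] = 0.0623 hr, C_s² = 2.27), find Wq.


ρ = λ·E[S] = 8.64·0.0623 = 0.5383
E[S²] = E[S]²(1+C_s²) = 0.0623²·(1+2.27) = 0.012692
Wq = λ·E[S²]/(2(1−ρ)) = 8.64·0.012692/(2·0.4617) = 0.11875 hr

Final: 0.11875 hr


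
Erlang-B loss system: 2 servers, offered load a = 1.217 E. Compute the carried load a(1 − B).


B(2,1.217) = 0.250392 (Erlang-B)
Carried load = a(1 − B) = 1.217·(1 − 0.250392) = 1.217·0.749608 = 0.9123 E

Final: 0.9123 Erlangs


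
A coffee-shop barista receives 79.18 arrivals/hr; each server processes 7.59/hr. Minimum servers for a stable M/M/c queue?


Stability requires cμ > λ ⇔ c > λ/μ.
λ/μ = 79.18/7.59 = 10.4321
Minimum integer c = ⌊10.4321⌋ + 1 = 11
Check: 11·7.59 = 83.49 > 79.18, while 10·7.59 = 75.90 ≤ 79.18

Final: 11 servers


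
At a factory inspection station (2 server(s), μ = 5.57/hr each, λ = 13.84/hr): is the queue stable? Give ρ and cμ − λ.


Total capacity cμ = 2·5.57 = 11.14/hr
ρ = λ/(cμ) = 13.84/11.14 = 1.2424
Stable ⇔ ρ < 1: NO
Spare capacity = cμ − λ = 11.14 − 13.84 = -2.70/hr

Final: ρ = 1.2424; unstable; margin = -2.70/hr


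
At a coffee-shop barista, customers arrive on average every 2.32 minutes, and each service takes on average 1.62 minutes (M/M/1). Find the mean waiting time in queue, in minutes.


λ = 60/2.32 = 25.8621 /hr
μ = 60/1.62 = 37.0370 /hr
ρ = λ/μ = 25.8621/37.0370 = 0.6983
Wq = ρ/(μ−λ) = 0.6983/(37.0370−25.8621) = 0.06249 hr
In minutes: 0.06249·60 = 3.749 min

Final: 3.749 min


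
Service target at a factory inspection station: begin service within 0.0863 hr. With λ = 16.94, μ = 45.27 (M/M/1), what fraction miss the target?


ρ = 16.94/45.27 = 0.3742
P(Wq > t) = ρ·e^{−(μ−λ)t} = 0.3742·e^{−2.4449}
= 0.3742·0.086737 = 0.032457

Final: 0.032457


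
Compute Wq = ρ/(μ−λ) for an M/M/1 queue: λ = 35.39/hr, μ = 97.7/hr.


ρ = 35.39/97.7 = 0.3622
Wq = ρ/(μ−λ) = 0.3622/(97.7 − 35.39) = 0.3622/62.31 = 0.005813 hr

Final: 0.005813 hr


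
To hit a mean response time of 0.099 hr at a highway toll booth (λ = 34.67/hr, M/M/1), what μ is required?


W = 1/(μ−λ) ⇒ μ − λ = 1/W = 1/0.099 = 10.1010
μ = λ + 1/W = 34.67 + 10.1010 = 44.7710 per hr

Final: 44.7710 /hr


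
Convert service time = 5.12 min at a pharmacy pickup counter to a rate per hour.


μ = 1/(service time) in consistent units.
1 hour = 60 min, so μ = 60/5.12 = 11.7188 per hour

Final: 11.7188 /hr


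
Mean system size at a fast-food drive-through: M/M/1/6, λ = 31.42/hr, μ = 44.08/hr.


ρ = 31.42/44.08 = 0.7128
L = ρ[1 − (K+1)ρ^K + Kρ^(K+1)] / [(1−ρ)(1−ρ^(K+1))]
Numerator: 0.7128·(1 − 7·0.131156 + 6·0.093487) = 0.458208
Denominator: (0.2872)·(0.906513) = 0.260355
L = 0.458208/0.260355 = 1.7599

Final: 1.7599


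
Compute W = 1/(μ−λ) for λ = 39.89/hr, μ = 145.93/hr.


W = 1/(μ−λ) = 1/(145.93 − 39.89) = 1/106.04 = 0.009430 hr

Final: 0.009430 hr


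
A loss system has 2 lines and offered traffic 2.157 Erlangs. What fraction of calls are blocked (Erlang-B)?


B(c,a) = (a^c/c!) / Σ_{k=0}^{c} a^k/k!
a^2/2! = 2.326325
Σ terms (k=0..2): 1.00000 + 2.15700 + 2.32632 = 5.483325
B = 2.326325/5.483325 = 0.424254

Final: 0.424254


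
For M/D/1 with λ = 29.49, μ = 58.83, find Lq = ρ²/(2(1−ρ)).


ρ = 29.49/58.83 = 0.5013
M/D/1: Lq = ρ²/(2(1−ρ)) = 0.2513/(2·0.4987) = 0.25192

Final: 0.25192


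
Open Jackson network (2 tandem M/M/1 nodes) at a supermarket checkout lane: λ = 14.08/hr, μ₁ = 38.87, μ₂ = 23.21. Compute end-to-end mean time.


Each node sees arrival rate λ = 14.08/hr (tandem ⇒ throughput preserved).
W₁ = 1/(μ₁−λ) = 1/(38.87−14.08) = 0.04034 hr
W₂ = 1/(μ₂−λ) = 1/(23.21−14.08) = 0.10953 hr
W_total = W₁ + W₂ = 0.04034 + 0.10953 = 0.14987 hr

Final: 0.14987 hr


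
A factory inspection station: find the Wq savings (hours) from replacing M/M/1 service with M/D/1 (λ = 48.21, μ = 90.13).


ρ = 48.21/90.13 = 0.5349
Wq(M/M/1) = ρ/(μ−λ) = 0.5349/41.92 = 0.01276 hr
Wq(M/D/1) = ρ/(2(μ−λ)) = 0.006380 hr
Savings = 0.01276 − 0.006380 = 0.006380 hr

Final: 0.006380 hr


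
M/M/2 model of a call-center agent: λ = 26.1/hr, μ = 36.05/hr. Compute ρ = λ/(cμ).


ρ = λ/(cμ) = 26.1/(2·36.05) = 26.1/72.10 = 0.3620

Final: 0.3620


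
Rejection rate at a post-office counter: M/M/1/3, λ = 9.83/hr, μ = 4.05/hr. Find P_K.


ρ = λ/μ = 9.83/4.05 = 2.4272
P_K = (1−ρ)ρ^K/(1−ρ^(K+1)) = (-1.4272·14.298665)/(1 − 34.705154)
= -20.406489/-33.705154 = 0.605441

Final: 0.605441


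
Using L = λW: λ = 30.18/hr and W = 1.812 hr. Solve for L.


L = λW = 30.18·1.812 = 54.6862

Final: 54.6862


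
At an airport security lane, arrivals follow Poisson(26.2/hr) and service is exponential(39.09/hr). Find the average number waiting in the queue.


ρ = 26.2/39.09 = 0.6702
Lq = ρ²/(1−ρ) = 0.4492/0.3298 = 1.3623

Final: 1.3623


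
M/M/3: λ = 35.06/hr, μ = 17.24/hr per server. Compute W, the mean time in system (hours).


a = 2.0336; ρ = 0.6779; P₀ = 0.105785
Lq = P₀·a^c·ρ/(c!(1−ρ)²) = 0.96876
Wq = Lq/λ = 0.96876/35.06 = 0.02763 hr
W = Wq + 1/μ = 0.02763 + 0.05800 = 0.08564 hr

Final: 0.08564 hr


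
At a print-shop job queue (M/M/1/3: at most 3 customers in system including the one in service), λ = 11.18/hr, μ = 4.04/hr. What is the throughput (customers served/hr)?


ρ = 2.7673; P_K = (1−ρ)ρ^3/(1−ρ^4) = 0.649719
λ_eff = λ(1 − P_K) = 11.18·(1 − 0.649719) = 11.18·0.350281 = 3.9161 /hr

Final: 3.9161 /hr


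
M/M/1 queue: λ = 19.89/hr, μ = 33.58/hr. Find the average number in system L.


ρ = λ/μ = 19.89/33.58 = 0.5923
L = ρ/(1−ρ) = 0.5923/(1 − 0.5923) = 0.5923/0.4077 = 1.4529

Final: 1.4529


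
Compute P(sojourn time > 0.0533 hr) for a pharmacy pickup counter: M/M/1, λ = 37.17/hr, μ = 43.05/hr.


W ~ Exponential(μ−λ) for M/M/1.
μ − λ = 43.05 − 37.17 = 5.8800
P(W > t) = e^{−(μ−λ)t} = e^{−0.3134} = 0.730955

Final: 0.730955


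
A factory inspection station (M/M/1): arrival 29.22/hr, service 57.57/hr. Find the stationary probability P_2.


ρ = 29.22/57.57 = 0.5076
P_n = (1−ρ)·ρ^n = (1 − 0.5076)·0.5076^2 = 0.4924·0.257613 = 0.126860

Final: 0.126860


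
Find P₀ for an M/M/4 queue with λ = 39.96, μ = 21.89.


a = λ/μ = 39.96/21.89 = 1.8255; ρ = a/c = 0.4564
Σ_{k=0}^{3} a^k/k! (terms k=0..3) = 1.00000 + 1.82549 + 1.66621 + 1.01388 = 5.50558
Tail: a^4/(4!(1−ρ)) = 11.10501/(24·0.5436) = 0.85115
P₀ = 1/(5.50558 + 0.85115) = 1/6.35673 = 0.157313

Final: 0.157313


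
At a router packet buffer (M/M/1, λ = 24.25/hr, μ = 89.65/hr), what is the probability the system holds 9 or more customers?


ρ = 24.25/89.65 = 0.2705
P(N ≥ n) = ρ^n = 0.2705^9 = 0.000007753

Final: 0.000007753


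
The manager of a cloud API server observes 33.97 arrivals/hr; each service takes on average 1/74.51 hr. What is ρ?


ρ = λ/μ = 33.97/74.51 = 0.4559

Final: 0.4559


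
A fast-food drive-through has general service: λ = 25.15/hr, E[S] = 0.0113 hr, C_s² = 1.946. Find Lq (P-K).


ρ = λ·E[S] = 25.15·0.0113 = 0.2842
Lq = ρ²(1+C_s²)/(2(1−ρ)) = 0.08077·(1+1.946)/(2·0.7158)
= 0.08077·2.9460/1.4316 = 0.16620

Final: 0.16620


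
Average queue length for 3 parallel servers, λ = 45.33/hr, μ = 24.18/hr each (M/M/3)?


a = λ/μ = 1.8747; ρ = a/3 = 0.6249
P₀ = 0.132287
Lq = P₀·a^c·ρ / (c!·(1−ρ)²) = 0.132287·6.58853·0.6249/(6·0.14070)
= 0.64515

Final: 0.64515


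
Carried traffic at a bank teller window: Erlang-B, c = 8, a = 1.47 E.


B(8,1.47) = 0.0001243 (Erlang-B)
Carried load = a(1 − B) = 1.47·(1 − 0.0001243) = 1.47·0.999876 = 1.4698 E

Final: 1.4698 Erlangs


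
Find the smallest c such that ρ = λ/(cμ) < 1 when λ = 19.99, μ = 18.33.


Stability requires cμ > λ ⇔ c > λ/μ.
λ/μ = 19.99/18.33 = 1.0906
Minimum integer c = ⌊1.0906⌋ + 1 = 2
Check: 2·18.33 = 36.66 > 19.99, while 1·18.33 = 18.33 ≤ 19.99

Final: 2 servers
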